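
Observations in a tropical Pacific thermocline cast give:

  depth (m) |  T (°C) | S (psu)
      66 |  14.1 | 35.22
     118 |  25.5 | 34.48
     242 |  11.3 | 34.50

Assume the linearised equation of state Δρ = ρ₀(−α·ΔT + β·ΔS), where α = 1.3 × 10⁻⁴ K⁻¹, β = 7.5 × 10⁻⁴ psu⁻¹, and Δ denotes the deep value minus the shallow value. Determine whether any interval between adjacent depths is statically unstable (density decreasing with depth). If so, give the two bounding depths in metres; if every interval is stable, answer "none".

66–118 m

Evaluate Δρ/ρ₀ = −αΔT + βΔS across each adjacent pair:
  66–118 m: −αΔT+βΔS = −(1.3 × 10⁻⁴)(+11.4)+(7.5 × 10⁻⁴)(-0.74) = -2.0 × 10⁻³ → UNSTABLE
  118–242 m: −αΔT+βΔS = −(1.3 × 10⁻⁴)(-14.2)+(7.5 × 10⁻⁴)(+0.02) = 1.9 × 10⁻³ → stable
The 66–118 m interval has Δρ < 0: lighter water underlies denser water.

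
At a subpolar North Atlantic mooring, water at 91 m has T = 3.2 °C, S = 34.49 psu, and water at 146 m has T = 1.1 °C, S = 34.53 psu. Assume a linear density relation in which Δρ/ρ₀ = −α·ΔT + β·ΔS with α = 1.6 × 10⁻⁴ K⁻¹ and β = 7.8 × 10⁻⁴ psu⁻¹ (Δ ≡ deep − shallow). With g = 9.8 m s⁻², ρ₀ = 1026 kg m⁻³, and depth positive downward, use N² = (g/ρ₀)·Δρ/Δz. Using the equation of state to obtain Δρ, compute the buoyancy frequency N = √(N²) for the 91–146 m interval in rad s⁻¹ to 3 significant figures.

ΔT = -2.1 K, ΔS = +0.04 psu (deep − shallow).
Δρ/ρ₀ = −αΔT + βΔS = 3.36 × 10⁻⁴ + 3.12 × 10⁻⁵ = 3.672 × 10⁻⁴, so Δρ ≈ 0.3767 kg m⁻³.
N² = (g/ρ₀)·Δρ/Δz = g·(Δρ/ρ₀)/Δz = 9.8 × 3.672 × 10⁻⁴ / 55 = 6.5428 × 10⁻⁵ s⁻².
N = √(6.5428 × 10⁻⁵) = 8.0888 × 10⁻³ rad s⁻¹ ≈ 8.09 × 10⁻³ rad s⁻¹.

8.09 × 10⁻³ rad s⁻¹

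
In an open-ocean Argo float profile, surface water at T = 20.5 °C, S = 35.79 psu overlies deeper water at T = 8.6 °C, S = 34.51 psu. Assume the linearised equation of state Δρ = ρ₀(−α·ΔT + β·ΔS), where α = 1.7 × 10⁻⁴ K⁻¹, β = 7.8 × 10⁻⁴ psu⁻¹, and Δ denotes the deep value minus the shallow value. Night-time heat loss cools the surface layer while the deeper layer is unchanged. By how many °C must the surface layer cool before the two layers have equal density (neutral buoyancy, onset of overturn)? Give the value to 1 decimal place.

Neutral buoyancy requires Δρ = 0, i.e. −α(T_deep − T_surf′) + β(S_deep − S_surf) = 0.
T_surf′ = T_deep − (β/α)·ΔS = 8.6 − (7.8 × 10⁻⁴/1.7 × 10⁻⁴)·(-1.28) = 14.473 °C.
Cooling required: 20.5 − (14.473) = 6.027 °C.

6.0 °C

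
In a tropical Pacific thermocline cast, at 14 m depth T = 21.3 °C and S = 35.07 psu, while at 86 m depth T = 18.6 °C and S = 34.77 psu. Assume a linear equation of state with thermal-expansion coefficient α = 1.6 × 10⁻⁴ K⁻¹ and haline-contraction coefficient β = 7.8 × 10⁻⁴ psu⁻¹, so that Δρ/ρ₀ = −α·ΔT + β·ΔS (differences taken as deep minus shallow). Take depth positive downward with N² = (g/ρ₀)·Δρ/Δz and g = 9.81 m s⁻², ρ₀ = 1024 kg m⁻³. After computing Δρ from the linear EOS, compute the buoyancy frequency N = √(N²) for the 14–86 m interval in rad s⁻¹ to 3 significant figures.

5.19 × 10⁻³ rad s⁻¹

ΔT = -2.7 K, ΔS = -0.30 psu (deep − shallow).
Δρ/ρ₀ = −αΔT + βΔS = 4.32 × 10⁻⁴ − 2.34 × 10⁻⁴ = 1.98 × 10⁻⁴, so Δρ ≈ 0.2028 kg m⁻³.
N² = (g/ρ₀)·Δρ/Δz = g·(Δρ/ρ₀)/Δz = 9.81 × 1.98 × 10⁻⁴ / 72 = 2.6978 × 10⁻⁵ s⁻².
N = √(2.6978 × 10⁻⁵) = 5.1940 × 10⁻³ rad s⁻¹ ≈ 5.19 × 10⁻³ rad s⁻¹.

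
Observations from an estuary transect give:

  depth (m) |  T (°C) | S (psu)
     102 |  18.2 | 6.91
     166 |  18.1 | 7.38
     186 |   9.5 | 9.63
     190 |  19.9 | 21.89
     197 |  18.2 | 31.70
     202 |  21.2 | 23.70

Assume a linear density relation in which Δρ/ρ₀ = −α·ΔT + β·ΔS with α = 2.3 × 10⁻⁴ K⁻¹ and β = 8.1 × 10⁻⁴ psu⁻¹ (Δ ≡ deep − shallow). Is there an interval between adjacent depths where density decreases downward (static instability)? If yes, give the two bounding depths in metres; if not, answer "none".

197–202 m

Evaluate Δρ/ρ₀ = −αΔT + βΔS across each adjacent pair:
  102–166 m: −αΔT+βΔS = −(2.3 × 10⁻⁴)(-0.1)+(8.1 × 10⁻⁴)(+0.47) = 4.0 × 10⁻⁴ → stable
  166–186 m: −αΔT+βΔS = −(2.3 × 10⁻⁴)(-8.6)+(8.1 × 10⁻⁴)(+2.25) = 3.8 × 10⁻³ → stable
  186–190 m: −αΔT+βΔS = −(2.3 × 10⁻⁴)(+10.4)+(8.1 × 10⁻⁴)(+12.26) = 7.5 × 10⁻³ → stable
  190–197 m: −αΔT+βΔS = −(2.3 × 10⁻⁴)(-1.7)+(8.1 × 10⁻⁴)(+9.81) = 8.3 × 10⁻³ → stable
  197–202 m: −αΔT+βΔS = −(2.3 × 10⁻⁴)(+3.0)+(8.1 × 10⁻⁴)(-8.00) = -7.2 × 10⁻³ → UNSTABLE
The 197–202 m interval has Δρ < 0: lighter water underlies denser water.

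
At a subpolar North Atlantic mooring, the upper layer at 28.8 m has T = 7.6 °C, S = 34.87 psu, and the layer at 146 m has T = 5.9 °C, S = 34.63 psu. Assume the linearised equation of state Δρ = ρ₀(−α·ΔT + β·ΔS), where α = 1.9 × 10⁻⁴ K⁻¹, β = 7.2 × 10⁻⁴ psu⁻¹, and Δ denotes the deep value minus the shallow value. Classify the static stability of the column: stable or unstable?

ΔT = 5.9 − 7.6 = -1.7 K and ΔS = 34.63 − 34.87 = -0.24 psu (deep − shallow).
−αΔT = 3.23 × 10⁻⁴; βΔS = -1.728 × 10⁻⁴; sum Δρ/ρ₀ = 1.502 × 10⁻⁴.
Δρ/ρ₀ > 0, so Δρ > 0: deeper water is denser → statically stable.

stable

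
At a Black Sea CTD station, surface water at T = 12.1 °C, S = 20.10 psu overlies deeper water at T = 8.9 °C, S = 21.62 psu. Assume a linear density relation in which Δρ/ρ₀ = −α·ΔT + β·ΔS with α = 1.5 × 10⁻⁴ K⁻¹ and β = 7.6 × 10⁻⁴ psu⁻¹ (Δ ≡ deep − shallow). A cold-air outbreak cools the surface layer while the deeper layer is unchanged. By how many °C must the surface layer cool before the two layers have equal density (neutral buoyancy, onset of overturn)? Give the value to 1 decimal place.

Neutral buoyancy requires Δρ = 0, i.e. −α(T_deep − T_surf′) + β(S_deep − S_surf) = 0.
T_surf′ = T_deep − (β/α)·ΔS = 8.9 − (7.6 × 10⁻⁴/1.5 × 10⁻⁴)·(+1.52) = 1.199 °C.
Cooling required: 12.1 − (1.199) = 10.901 °C.

10.9 °C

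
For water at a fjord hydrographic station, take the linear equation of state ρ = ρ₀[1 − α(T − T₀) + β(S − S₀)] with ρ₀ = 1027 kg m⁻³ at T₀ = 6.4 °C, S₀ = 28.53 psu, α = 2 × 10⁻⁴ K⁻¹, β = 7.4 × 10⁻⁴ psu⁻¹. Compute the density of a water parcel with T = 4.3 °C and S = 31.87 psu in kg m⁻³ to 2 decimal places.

T − T₀ = -2.1 K, S − S₀ = +3.34 psu.
Bracket = 1 − α·(-2.1) + β·(+3.34) = 1 + (2.8916 × 10⁻³) = 1.0028916.
ρ = 1027 × 1.0028916 = 1029.97 kg m⁻³.

1029.97 kg m⁻³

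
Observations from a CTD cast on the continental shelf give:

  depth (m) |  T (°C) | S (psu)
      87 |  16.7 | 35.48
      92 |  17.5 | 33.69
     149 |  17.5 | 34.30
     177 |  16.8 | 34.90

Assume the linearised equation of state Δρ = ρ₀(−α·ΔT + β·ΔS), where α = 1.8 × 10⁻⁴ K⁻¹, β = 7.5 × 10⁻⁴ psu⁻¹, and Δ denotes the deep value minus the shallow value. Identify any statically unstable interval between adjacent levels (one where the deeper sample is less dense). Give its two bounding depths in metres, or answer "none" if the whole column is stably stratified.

Evaluate Δρ/ρ₀ = −αΔT + βΔS across each adjacent pair:
  87–92 m: −αΔT+βΔS = −(1.8 × 10⁻⁴)(+0.8)+(7.5 × 10⁻⁴)(-1.79) = -1.5 × 10⁻³ → UNSTABLE
  92–149 m: −αΔT+βΔS = −(1.8 × 10⁻⁴)(+0.0)+(7.5 × 10⁻⁴)(+0.61) = 4.6 × 10⁻⁴ → stable
  149–177 m: −αΔT+βΔS = −(1.8 × 10⁻⁴)(-0.7)+(7.5 × 10⁻⁴)(+0.60) = 5.8 × 10⁻⁴ → stable
The 87–92 m interval has Δρ < 0: lighter water underlies denser water.

87–92 m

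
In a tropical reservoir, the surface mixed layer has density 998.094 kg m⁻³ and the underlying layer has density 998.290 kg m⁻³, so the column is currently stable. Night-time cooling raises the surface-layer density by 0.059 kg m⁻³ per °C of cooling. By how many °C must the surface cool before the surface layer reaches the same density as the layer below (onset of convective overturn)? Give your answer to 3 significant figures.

3.32 °C

Density deficit of the surface layer: 998.290 − 998.094 = 0.196 kg m⁻³.
Required change = 0.196 / 0.059 = 3.32 °C.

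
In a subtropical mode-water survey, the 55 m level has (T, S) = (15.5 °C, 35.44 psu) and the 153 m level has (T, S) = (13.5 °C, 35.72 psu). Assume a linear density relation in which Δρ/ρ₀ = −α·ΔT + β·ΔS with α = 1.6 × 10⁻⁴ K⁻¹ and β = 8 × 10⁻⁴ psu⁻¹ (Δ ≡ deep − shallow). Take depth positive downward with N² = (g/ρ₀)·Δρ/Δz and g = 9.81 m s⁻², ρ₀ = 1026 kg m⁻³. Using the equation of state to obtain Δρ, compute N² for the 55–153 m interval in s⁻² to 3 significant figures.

ΔT = -2.0 K, ΔS = +0.28 psu (deep − shallow).
Δρ/ρ₀ = −αΔT + βΔS = 3.20 × 10⁻⁴ + 2.24 × 10⁻⁴ = 5.44 × 10⁻⁴, so Δρ ≈ 0.5581 kg m⁻³.
N² = (g/ρ₀)·Δρ/Δz = g·(Δρ/ρ₀)/Δz = 9.81 × 5.44 × 10⁻⁴ / 98 = 5.4456 × 10⁻⁵ s⁻² ≈ 5.45 × 10⁻⁵ s⁻².

5.45 × 10⁻⁵ s⁻²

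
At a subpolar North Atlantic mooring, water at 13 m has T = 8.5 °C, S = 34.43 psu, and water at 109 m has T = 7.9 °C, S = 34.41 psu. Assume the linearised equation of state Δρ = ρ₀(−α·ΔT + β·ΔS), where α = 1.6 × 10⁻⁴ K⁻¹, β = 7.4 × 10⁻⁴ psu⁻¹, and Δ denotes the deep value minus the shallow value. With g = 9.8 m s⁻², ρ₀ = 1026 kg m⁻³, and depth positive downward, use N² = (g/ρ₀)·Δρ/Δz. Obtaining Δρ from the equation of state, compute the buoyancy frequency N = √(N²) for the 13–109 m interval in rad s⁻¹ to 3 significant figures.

ΔT = -0.6 K, ΔS = -0.02 psu (deep − shallow).
Δρ/ρ₀ = −αΔT + βΔS = 9.60 × 10⁻⁵ − 1.48 × 10⁻⁵ = 8.12 × 10⁻⁵, so Δρ ≈ 0.08331 kg m⁻³.
N² = (g/ρ₀)·Δρ/Δz = g·(Δρ/ρ₀)/Δz = 9.8 × 8.12 × 10⁻⁵ / 96 = 8.2892 × 10⁻⁶ s⁻².
N = √(8.2892 × 10⁻⁶) = 2.8791 × 10⁻³ rad s⁻¹ ≈ 2.88 × 10⁻³ rad s⁻¹.

2.88 × 10⁻³ rad s⁻¹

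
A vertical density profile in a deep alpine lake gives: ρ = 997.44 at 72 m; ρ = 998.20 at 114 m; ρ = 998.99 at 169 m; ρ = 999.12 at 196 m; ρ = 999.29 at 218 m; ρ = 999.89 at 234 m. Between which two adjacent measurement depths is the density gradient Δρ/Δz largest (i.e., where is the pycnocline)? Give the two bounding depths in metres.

Compute the density gradient over each adjacent pair:
  72–114 m: Δρ/Δz = 0.76/42 = 0.018 kg m⁻⁴
  114–169 m: Δρ/Δz = 0.79/55 = 0.014 kg m⁻⁴
  169–196 m: Δρ/Δz = 0.13/27 = 4.8 × 10⁻³ kg m⁻⁴
  196–218 m: Δρ/Δz = 0.17/22 = 7.7 × 10⁻³ kg m⁻⁴
  218–234 m: Δρ/Δz = 0.60/16 = 0.037 kg m⁻⁴
The largest gradient is in the 218–234 m interval — the pycnocline.

218–234 m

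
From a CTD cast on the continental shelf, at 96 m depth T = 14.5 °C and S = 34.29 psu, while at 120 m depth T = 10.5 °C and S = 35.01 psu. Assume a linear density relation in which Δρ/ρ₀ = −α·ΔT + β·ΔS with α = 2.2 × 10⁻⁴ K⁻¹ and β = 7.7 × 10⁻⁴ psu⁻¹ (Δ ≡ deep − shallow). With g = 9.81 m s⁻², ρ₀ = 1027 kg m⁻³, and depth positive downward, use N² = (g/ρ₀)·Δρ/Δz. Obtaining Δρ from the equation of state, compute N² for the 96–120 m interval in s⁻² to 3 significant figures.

ΔT = -4.0 K, ΔS = +0.72 psu (deep − shallow).
Δρ/ρ₀ = −αΔT + βΔS = 8.80 × 10⁻⁴ + 5.544 × 10⁻⁴ = 1.4344 × 10⁻³, so Δρ ≈ 1.473 kg m⁻³.
N² = (g/ρ₀)·Δρ/Δz = g·(Δρ/ρ₀)/Δz = 9.81 × 1.4344 × 10⁻³ / 24 = 5.8631 × 10⁻⁴ s⁻² ≈ 5.86 × 10⁻⁴ s⁻².

5.86 × 10⁻⁴ s⁻²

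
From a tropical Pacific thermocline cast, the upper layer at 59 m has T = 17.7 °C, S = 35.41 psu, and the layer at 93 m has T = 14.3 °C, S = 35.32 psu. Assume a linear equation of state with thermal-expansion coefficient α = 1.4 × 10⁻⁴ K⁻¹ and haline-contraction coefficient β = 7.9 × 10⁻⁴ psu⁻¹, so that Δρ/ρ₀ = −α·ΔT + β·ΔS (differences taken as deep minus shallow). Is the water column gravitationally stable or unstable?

stable

ΔT = 14.3 − 17.7 = -3.4 K and ΔS = 35.32 − 35.41 = -0.09 psu (deep − shallow).
−αΔT = 4.76 × 10⁻⁴; βΔS = -7.11 × 10⁻⁵; sum Δρ/ρ₀ = 4.049 × 10⁻⁴.
Δρ/ρ₀ > 0, so Δρ > 0: deeper water is denser → statically stable.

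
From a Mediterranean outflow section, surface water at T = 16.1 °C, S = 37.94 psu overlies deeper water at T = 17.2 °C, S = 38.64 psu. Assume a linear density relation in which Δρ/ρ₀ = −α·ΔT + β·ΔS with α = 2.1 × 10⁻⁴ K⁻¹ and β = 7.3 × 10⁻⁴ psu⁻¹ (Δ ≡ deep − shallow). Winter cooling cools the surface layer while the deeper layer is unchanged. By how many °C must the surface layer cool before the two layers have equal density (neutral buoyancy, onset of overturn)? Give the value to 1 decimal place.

Neutral buoyancy requires Δρ = 0, i.e. −α(T_deep − T_surf′) + β(S_deep − S_surf) = 0.
T_surf′ = T_deep − (β/α)·ΔS = 17.2 − (7.3 × 10⁻⁴/2.1 × 10⁻⁴)·(+0.70) = 14.767 °C.
Cooling required: 16.1 − (14.767) = 1.333 °C.

1.3 °C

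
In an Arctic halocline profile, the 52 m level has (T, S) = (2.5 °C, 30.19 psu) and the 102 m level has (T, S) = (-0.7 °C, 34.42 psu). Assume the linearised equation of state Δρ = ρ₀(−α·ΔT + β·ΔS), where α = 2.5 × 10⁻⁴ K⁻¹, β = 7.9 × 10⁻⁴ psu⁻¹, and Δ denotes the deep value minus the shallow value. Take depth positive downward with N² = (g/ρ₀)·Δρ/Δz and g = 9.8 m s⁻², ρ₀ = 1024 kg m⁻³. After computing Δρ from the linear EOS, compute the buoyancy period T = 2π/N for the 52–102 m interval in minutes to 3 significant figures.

ΔT = -3.2 K, ΔS = +4.23 psu (deep − shallow).
Δρ/ρ₀ = −αΔT + βΔS = 8.00 × 10⁻⁴ + 3.3417 × 10⁻³ = 4.1417 × 10⁻³, so Δρ ≈ 4.241 kg m⁻³.
N² = (g/ρ₀)·Δρ/Δz = g·(Δρ/ρ₀)/Δz = 9.8 × 4.1417 × 10⁻³ / 50 = 8.1177 × 10⁻⁴ s⁻².
N = √(8.1177 × 10⁻⁴) = 0.028492 rad s⁻¹ → T = 2π/N = 220.52 s = 3.6753 min ≈ 3.68 min.

3.68 min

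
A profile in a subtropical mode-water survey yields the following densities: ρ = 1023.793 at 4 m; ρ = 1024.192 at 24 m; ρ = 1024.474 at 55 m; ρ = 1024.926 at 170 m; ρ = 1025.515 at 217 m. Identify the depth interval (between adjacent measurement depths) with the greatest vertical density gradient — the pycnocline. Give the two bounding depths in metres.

Compute the density gradient over each adjacent pair:
  4–24 m: Δρ/Δz = 0.399/20 = 0.020 kg m⁻⁴
  24–55 m: Δρ/Δz = 0.282/31 = 9.1 × 10⁻³ kg m⁻⁴
  55–170 m: Δρ/Δz = 0.452/115 = 3.9 × 10⁻³ kg m⁻⁴
  170–217 m: Δρ/Δz = 0.589/47 = 0.013 kg m⁻⁴
The largest gradient is in the 4–24 m interval — the pycnocline.

4–24 m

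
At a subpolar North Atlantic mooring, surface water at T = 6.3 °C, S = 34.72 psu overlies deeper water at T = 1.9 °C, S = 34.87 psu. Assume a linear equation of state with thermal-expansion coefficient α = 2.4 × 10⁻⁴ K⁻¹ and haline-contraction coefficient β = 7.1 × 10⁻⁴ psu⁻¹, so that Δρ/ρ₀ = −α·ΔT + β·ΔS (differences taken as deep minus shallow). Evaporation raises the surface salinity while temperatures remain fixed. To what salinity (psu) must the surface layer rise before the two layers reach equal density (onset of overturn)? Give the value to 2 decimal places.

Neutral buoyancy requires −α(T_deep − T_surf) + β(S_deep − S_surf′) = 0.
S_surf′ = S_deep − (α/β)·ΔT = 34.87 − (2.4 × 10⁻⁴/7.1 × 10⁻⁴)·(-4.4) = 36.3573 psu.
Increase required: 36.3573 − 34.72 = 1.6373 psu.

36.36 psu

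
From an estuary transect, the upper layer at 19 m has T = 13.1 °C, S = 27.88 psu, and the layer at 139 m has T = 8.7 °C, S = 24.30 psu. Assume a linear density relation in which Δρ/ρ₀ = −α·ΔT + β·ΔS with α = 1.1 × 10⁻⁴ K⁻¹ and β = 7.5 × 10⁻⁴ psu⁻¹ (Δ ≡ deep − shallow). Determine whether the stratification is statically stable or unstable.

ΔT = 8.7 − 13.1 = -4.4 K and ΔS = 24.30 − 27.88 = -3.58 psu (deep − shallow).
−αΔT = 4.84 × 10⁻⁴; βΔS = -2.685 × 10⁻³; sum Δρ/ρ₀ = -2.201 × 10⁻³.
Δρ/ρ₀ < 0, so Δρ < 0: deeper water is lighter → statically unstable; the column would overturn.

unstable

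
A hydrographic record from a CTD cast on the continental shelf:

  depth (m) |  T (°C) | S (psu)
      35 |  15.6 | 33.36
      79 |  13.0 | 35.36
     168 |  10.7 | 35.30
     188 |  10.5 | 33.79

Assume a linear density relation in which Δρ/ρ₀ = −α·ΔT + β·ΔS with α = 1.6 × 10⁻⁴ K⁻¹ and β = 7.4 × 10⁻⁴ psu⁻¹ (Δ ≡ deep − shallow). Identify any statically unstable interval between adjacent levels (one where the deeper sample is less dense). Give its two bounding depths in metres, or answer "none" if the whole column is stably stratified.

168–188 m

Evaluate Δρ/ρ₀ = −αΔT + βΔS across each adjacent pair:
  35–79 m: −αΔT+βΔS = −(1.6 × 10⁻⁴)(-2.6)+(7.4 × 10⁻⁴)(+2.00) = 1.9 × 10⁻³ → stable
  79–168 m: −αΔT+βΔS = −(1.6 × 10⁻⁴)(-2.3)+(7.4 × 10⁻⁴)(-0.06) = 3.2 × 10⁻⁴ → stable
  168–188 m: −αΔT+βΔS = −(1.6 × 10⁻⁴)(-0.2)+(7.4 × 10⁻⁴)(-1.51) = -1.1 × 10⁻³ → UNSTABLE
The 168–188 m interval has Δρ < 0: lighter water underlies denser water.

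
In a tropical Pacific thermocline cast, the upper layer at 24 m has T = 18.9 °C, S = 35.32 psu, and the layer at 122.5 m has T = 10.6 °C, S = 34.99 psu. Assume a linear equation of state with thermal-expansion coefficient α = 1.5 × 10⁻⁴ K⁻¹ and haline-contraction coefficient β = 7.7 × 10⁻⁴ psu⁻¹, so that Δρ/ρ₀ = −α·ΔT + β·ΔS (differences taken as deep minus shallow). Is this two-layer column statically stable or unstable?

ΔT = 10.6 − 18.9 = -8.3 K and ΔS = 34.99 − 35.32 = -0.33 psu (deep − shallow).
−αΔT = 1.245 × 10⁻³; βΔS = -2.541 × 10⁻⁴; sum Δρ/ρ₀ = 9.909 × 10⁻⁴.
Δρ/ρ₀ > 0, so Δρ > 0: deeper water is denser → statically stable.

stable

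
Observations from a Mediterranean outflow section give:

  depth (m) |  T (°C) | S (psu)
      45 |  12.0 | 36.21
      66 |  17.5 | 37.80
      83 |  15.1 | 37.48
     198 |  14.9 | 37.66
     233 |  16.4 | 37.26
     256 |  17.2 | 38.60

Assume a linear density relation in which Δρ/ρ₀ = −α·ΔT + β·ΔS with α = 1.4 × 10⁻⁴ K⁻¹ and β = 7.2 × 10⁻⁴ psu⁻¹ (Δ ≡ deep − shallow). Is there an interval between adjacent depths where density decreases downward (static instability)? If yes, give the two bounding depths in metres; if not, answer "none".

Evaluate Δρ/ρ₀ = −αΔT + βΔS across each adjacent pair:
  45–66 m: −αΔT+βΔS = −(1.4 × 10⁻⁴)(+5.5)+(7.2 × 10⁻⁴)(+1.59) = 3.7 × 10⁻⁴ → stable
  66–83 m: −αΔT+βΔS = −(1.4 × 10⁻⁴)(-2.4)+(7.2 × 10⁻⁴)(-0.32) = 1.1 × 10⁻⁴ → stable
  83–198 m: −αΔT+βΔS = −(1.4 × 10⁻⁴)(-0.2)+(7.2 × 10⁻⁴)(+0.18) = 1.6 × 10⁻⁴ → stable
  198–233 m: −αΔT+βΔS = −(1.4 × 10⁻⁴)(+1.5)+(7.2 × 10⁻⁴)(-0.40) = -5.0 × 10⁻⁴ → UNSTABLE
  233–256 m: −αΔT+βΔS = −(1.4 × 10⁻⁴)(+0.8)+(7.2 × 10⁻⁴)(+1.34) = 8.5 × 10⁻⁴ → stable
The 198–233 m interval has Δρ < 0: lighter water underlies denser water.

198–233 m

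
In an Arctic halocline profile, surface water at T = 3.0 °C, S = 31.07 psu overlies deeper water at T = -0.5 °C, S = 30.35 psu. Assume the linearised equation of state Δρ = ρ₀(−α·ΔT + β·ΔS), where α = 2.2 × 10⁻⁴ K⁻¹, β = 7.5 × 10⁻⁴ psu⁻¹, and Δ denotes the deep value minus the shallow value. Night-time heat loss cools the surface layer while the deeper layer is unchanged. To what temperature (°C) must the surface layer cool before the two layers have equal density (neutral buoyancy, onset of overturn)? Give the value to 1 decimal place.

2.0 °C

Neutral buoyancy requires Δρ = 0, i.e. −α(T_deep − T_surf′) + β(S_deep − S_surf) = 0.
T_surf′ = T_deep − (β/α)·ΔS = -0.5 − (7.5 × 10⁻⁴/2.2 × 10⁻⁴)·(-0.72) = 1.955 °C.
Cooling required: 3.0 − (1.955) = 1.045 °C.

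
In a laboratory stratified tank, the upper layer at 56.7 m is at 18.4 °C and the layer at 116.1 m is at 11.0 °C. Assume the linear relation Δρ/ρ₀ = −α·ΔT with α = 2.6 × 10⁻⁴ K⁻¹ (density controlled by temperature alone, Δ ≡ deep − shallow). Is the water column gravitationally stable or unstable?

stable

ΔT = 11.0 − 18.4 = -7.4 K, so Δρ/ρ₀ = −αΔT = 1.924 × 10⁻³.
Δρ/ρ₀ > 0, so Δρ > 0: deeper water is denser → statically stable.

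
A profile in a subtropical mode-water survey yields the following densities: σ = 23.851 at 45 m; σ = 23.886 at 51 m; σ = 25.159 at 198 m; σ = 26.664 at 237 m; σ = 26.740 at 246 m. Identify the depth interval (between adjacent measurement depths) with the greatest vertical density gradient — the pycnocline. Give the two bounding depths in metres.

198–237 m

Compute the density gradient over each adjacent pair:
  45–51 m: Δρ/Δz = 0.035/6 = 5.8 × 10⁻³ kg m⁻⁴
  51–198 m: Δρ/Δz = 1.273/147 = 8.7 × 10⁻³ kg m⁻⁴
  198–237 m: Δρ/Δz = 1.505/39 = 0.039 kg m⁻⁴
  237–246 m: Δρ/Δz = 0.076/9 = 8.4 × 10⁻³ kg m⁻⁴
The largest gradient is in the 198–237 m interval — the pycnocline.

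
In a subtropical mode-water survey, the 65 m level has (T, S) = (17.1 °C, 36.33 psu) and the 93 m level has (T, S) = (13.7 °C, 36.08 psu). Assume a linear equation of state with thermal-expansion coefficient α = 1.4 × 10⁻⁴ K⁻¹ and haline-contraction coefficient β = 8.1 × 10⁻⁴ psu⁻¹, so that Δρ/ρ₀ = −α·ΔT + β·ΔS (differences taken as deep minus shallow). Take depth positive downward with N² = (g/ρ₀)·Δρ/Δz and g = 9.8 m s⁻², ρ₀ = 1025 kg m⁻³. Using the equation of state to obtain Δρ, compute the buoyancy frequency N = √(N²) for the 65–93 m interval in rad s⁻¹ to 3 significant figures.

ΔT = -3.4 K, ΔS = -0.25 psu (deep − shallow).
Δρ/ρ₀ = −αΔT + βΔS = 4.76 × 10⁻⁴ − 2.025 × 10⁻⁴ = 2.735 × 10⁻⁴, so Δρ ≈ 0.2803 kg m⁻³.
N² = (g/ρ₀)·Δρ/Δz = g·(Δρ/ρ₀)/Δz = 9.8 × 2.735 × 10⁻⁴ / 28 = 9.5725 × 10⁻⁵ s⁻².
N = √(9.5725 × 10⁻⁵) = 9.7839 × 10⁻³ rad s⁻¹ ≈ 9.78 × 10⁻³ rad s⁻¹.

9.78 × 10⁻³ rad s⁻¹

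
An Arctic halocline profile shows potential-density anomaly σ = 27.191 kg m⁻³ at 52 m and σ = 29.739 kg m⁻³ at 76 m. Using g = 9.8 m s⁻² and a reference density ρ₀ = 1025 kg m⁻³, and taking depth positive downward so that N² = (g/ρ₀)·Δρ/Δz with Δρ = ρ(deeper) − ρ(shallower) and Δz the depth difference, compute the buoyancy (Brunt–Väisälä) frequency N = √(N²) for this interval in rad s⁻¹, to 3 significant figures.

Δρ = 1029.739 − 1027.191 = 2.548 kg m⁻³ over Δz = 76 − 52 = 24 m.
N² = (9.8/1025) × (2.548/24) = 1.0151 × 10⁻³ s⁻².
N = √(1.0151 × 10⁻³) = 0.031861 rad s⁻¹ ≈ 0.0319 rad s⁻¹.

0.0319 rad s⁻¹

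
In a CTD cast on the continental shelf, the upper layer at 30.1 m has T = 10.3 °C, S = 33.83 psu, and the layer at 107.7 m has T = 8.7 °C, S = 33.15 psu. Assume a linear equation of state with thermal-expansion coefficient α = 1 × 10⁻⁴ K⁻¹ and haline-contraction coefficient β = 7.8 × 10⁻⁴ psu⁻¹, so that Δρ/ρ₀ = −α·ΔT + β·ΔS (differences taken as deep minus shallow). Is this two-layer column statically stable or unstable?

unstable

ΔT = 8.7 − 10.3 = -1.6 K and ΔS = 33.15 − 33.83 = -0.68 psu (deep − shallow).
−αΔT = 1.60 × 10⁻⁴; βΔS = -5.304 × 10⁻⁴; sum Δρ/ρ₀ = -3.704 × 10⁻⁴.
Δρ/ρ₀ < 0, so Δρ < 0: deeper water is lighter → statically unstable; the column would overturn.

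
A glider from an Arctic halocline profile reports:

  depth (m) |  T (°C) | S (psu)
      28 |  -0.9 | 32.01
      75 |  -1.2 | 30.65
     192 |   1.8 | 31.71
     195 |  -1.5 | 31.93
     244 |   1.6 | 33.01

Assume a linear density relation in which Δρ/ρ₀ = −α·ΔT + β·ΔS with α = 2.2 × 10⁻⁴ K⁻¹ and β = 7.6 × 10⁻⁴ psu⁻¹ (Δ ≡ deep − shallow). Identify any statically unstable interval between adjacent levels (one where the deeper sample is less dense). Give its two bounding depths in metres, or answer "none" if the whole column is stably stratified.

28–75 m

Evaluate Δρ/ρ₀ = −αΔT + βΔS across each adjacent pair:
  28–75 m: −αΔT+βΔS = −(2.2 × 10⁻⁴)(-0.3)+(7.6 × 10⁻⁴)(-1.36) = -9.7 × 10⁻⁴ → UNSTABLE
  75–192 m: −αΔT+βΔS = −(2.2 × 10⁻⁴)(+3.0)+(7.6 × 10⁻⁴)(+1.06) = 1.5 × 10⁻⁴ → stable
  192–195 m: −αΔT+βΔS = −(2.2 × 10⁻⁴)(-3.3)+(7.6 × 10⁻⁴)(+0.22) = 8.9 × 10⁻⁴ → stable
  195–244 m: −αΔT+βΔS = −(2.2 × 10⁻⁴)(+3.1)+(7.6 × 10⁻⁴)(+1.08) = 1.4 × 10⁻⁴ → stable
The 28–75 m interval has Δρ < 0: lighter water underlies denser water.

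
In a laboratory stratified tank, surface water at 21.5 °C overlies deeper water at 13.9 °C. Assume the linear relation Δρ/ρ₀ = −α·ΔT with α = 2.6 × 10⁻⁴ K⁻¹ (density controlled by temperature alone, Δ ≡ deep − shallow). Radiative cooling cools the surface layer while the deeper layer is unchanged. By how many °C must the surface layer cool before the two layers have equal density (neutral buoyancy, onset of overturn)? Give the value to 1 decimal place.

7.6 °C

With temperature the only control, equal density requires T_surf′ = T_deep.
T_surf′ = 13.9 °C.
Cooling required: 21.5 − 13.9 = 7.6 °C.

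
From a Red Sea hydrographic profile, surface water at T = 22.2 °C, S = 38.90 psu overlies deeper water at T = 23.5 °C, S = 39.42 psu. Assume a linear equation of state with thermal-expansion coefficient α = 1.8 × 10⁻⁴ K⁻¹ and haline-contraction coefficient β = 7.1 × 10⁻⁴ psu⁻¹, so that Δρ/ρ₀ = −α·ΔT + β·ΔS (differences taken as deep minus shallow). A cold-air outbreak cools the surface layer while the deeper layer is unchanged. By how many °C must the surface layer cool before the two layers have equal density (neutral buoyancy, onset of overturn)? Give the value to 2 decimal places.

Neutral buoyancy requires Δρ = 0, i.e. −α(T_deep − T_surf′) + β(S_deep − S_surf) = 0.
T_surf′ = T_deep − (β/α)·ΔS = 23.5 − (7.1 × 10⁻⁴/1.8 × 10⁻⁴)·(+0.52) = 21.4489 °C.
Cooling required: 22.2 − (21.4489) = 0.7511 °C.

0.75 °C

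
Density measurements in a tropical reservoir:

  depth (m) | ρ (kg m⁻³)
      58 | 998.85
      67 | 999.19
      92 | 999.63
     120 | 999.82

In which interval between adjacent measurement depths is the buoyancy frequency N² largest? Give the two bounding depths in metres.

Compute the density gradient over each adjacent pair:
  58–67 m: Δρ/Δz = 0.34/9 = 0.038 kg m⁻⁴
  67–92 m: Δρ/Δz = 0.44/25 = 0.018 kg m⁻⁴
  92–120 m: Δρ/Δz = 0.19/28 = 6.8 × 10⁻³ kg m⁻⁴
The largest gradient is in the 58–67 m interval — the pycnocline.

58–67 m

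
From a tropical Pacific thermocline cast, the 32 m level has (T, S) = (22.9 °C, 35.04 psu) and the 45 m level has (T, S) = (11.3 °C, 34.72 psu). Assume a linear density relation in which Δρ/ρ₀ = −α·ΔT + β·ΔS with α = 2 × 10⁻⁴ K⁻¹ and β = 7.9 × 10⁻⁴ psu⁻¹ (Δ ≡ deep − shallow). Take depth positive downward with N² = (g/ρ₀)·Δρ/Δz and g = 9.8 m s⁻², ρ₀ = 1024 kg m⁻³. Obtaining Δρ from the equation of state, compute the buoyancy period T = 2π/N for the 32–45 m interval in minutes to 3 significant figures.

2.65 min

ΔT = -11.6 K, ΔS = -0.32 psu (deep − shallow).
Δρ/ρ₀ = −αΔT + βΔS = 2.32 × 10⁻³ − 2.528 × 10⁻⁴ = 2.0672 × 10⁻³, so Δρ ≈ 2.117 kg m⁻³.
N² = (g/ρ₀)·Δρ/Δz = g·(Δρ/ρ₀)/Δz = 9.8 × 2.0672 × 10⁻³ / 13 = 1.5584 × 10⁻³ s⁻².
N = √(1.5584 × 10⁻³) = 0.039477 rad s⁻¹ → T = 2π/N = 159.16 s = 2.6527 min ≈ 2.65 min.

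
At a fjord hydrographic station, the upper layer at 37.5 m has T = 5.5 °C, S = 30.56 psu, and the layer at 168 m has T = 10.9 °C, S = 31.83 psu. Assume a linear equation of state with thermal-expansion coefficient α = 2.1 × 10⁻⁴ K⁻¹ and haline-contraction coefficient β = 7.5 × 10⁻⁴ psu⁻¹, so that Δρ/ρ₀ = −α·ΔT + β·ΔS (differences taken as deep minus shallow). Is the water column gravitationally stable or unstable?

ΔT = 10.9 − 5.5 = +5.4 K and ΔS = 31.83 − 30.56 = +1.27 psu (deep − shallow).
−αΔT = -1.134 × 10⁻³; βΔS = 9.525 × 10⁻⁴; sum Δρ/ρ₀ = -1.815 × 10⁻⁴.
Δρ/ρ₀ < 0, so Δρ < 0: deeper water is lighter → statically unstable; the column would overturn.

unstable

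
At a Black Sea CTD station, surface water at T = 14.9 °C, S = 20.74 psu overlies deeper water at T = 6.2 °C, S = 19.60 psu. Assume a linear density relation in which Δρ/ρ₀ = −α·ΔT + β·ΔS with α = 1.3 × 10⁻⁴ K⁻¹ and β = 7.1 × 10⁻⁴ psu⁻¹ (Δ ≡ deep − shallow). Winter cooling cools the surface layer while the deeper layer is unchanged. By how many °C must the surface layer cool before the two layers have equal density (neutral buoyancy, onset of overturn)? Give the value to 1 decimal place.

Neutral buoyancy requires Δρ = 0, i.e. −α(T_deep − T_surf′) + β(S_deep − S_surf) = 0.
T_surf′ = T_deep − (β/α)·ΔS = 6.2 − (7.1 × 10⁻⁴/1.3 × 10⁻⁴)·(-1.14) = 12.426 °C.
Cooling required: 14.9 − (12.426) = 2.474 °C.

2.5 °C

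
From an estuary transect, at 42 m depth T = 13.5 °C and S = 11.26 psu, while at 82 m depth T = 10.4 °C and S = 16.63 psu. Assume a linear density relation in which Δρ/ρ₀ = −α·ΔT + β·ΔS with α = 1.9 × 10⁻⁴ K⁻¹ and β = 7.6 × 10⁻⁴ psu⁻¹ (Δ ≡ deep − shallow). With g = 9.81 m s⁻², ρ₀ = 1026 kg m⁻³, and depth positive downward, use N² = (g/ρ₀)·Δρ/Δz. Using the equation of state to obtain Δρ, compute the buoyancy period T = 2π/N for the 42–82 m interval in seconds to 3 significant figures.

186 s

ΔT = -3.1 K, ΔS = +5.37 psu (deep − shallow).
Δρ/ρ₀ = −αΔT + βΔS = 5.89 × 10⁻⁴ + 4.0812 × 10⁻³ = 4.6702 × 10⁻³, so Δρ ≈ 4.792 kg m⁻³.
N² = (g/ρ₀)·Δρ/Δz = g·(Δρ/ρ₀)/Δz = 9.81 × 4.6702 × 10⁻³ / 40 = 1.1454 × 10⁻³ s⁻².
N = √(1.1454 × 10⁻³) = 0.033844 rad s⁻¹ → T = 2π/N = 185.65 s ≈ 186 s.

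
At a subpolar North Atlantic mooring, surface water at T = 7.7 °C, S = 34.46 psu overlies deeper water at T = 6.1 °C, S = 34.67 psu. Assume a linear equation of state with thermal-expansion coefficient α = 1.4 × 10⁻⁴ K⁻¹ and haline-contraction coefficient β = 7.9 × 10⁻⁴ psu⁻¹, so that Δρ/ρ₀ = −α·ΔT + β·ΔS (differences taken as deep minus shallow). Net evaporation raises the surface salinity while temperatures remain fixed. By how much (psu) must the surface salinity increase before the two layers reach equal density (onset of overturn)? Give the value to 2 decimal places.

0.49 psu

Neutral buoyancy requires −α(T_deep − T_surf) + β(S_deep − S_surf′) = 0.
S_surf′ = S_deep − (α/β)·ΔT = 34.67 − (1.4 × 10⁻⁴/7.9 × 10⁻⁴)·(-1.6) = 34.9535 psu.
Increase required: 34.9535 − 34.46 = 0.4935 psu.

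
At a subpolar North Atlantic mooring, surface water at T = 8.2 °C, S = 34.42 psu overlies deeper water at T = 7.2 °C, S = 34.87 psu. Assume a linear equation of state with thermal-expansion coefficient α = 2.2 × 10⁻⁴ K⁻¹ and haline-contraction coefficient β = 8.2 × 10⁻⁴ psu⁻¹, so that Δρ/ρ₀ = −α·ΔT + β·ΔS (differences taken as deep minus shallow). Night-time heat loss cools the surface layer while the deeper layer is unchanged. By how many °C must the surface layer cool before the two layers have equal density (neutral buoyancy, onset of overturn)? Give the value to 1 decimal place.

Neutral buoyancy requires Δρ = 0, i.e. −α(T_deep − T_surf′) + β(S_deep − S_surf) = 0.
T_surf′ = T_deep − (β/α)·ΔS = 7.2 − (8.2 × 10⁻⁴/2.2 × 10⁻⁴)·(+0.45) = 5.523 °C.
Cooling required: 8.2 − (5.523) = 2.677 °C.

2.7 °C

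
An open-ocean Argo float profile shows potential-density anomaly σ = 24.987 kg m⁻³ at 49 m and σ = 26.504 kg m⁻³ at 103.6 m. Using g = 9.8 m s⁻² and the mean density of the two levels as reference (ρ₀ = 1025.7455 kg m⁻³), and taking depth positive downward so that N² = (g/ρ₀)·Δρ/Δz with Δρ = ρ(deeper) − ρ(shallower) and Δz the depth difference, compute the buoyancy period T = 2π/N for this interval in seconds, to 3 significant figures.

386 s

Δρ = 1026.504 − 1024.987 = 1.517 kg m⁻³ over Δz = 103.6 − 49 = 54.6 m.
N² = (9.8/1025.7455) × (1.517/54.6) = 2.6545 × 10⁻⁴ s⁻².
N = √(2.6545 × 10⁻⁴) = 0.016293 rad s⁻¹, so T = 2π/N = 385.64 s ≈ 386 s.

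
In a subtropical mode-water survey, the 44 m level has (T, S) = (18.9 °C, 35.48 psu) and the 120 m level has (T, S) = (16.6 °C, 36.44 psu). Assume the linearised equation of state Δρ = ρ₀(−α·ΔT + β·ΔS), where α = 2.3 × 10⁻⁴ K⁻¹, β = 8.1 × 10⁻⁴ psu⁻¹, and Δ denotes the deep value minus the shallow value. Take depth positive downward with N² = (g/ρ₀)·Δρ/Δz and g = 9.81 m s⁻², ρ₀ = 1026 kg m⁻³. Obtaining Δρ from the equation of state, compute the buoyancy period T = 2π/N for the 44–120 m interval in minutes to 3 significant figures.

8.06 min

ΔT = -2.3 K, ΔS = +0.96 psu (deep − shallow).
Δρ/ρ₀ = −αΔT + βΔS = 5.29 × 10⁻⁴ + 7.776 × 10⁻⁴ = 1.3066 × 10⁻³, so Δρ ≈ 1.341 kg m⁻³.
N² = (g/ρ₀)·Δρ/Δz = g·(Δρ/ρ₀)/Δz = 9.81 × 1.3066 × 10⁻³ / 76 = 1.6865 × 10⁻⁴ s⁻².
N = √(1.6865 × 10⁻⁴) = 0.012987 rad s⁻¹ → T = 2π/N = 483.81 s = 8.0635 min ≈ 8.06 min.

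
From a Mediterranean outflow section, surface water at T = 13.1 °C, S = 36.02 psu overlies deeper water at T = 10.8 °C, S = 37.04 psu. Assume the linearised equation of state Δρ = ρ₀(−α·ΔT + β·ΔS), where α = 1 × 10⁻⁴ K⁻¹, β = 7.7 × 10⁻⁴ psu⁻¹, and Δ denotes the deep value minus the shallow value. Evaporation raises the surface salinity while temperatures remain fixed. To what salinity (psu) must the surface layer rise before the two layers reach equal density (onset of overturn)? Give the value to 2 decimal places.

37.34 psu

Neutral buoyancy requires −α(T_deep − T_surf) + β(S_deep − S_surf′) = 0.
S_surf′ = S_deep − (α/β)·ΔT = 37.04 − (1 × 10⁻⁴/7.7 × 10⁻⁴)·(-2.3) = 37.3387 psu.
Increase required: 37.3387 − 36.02 = 1.3187 psu.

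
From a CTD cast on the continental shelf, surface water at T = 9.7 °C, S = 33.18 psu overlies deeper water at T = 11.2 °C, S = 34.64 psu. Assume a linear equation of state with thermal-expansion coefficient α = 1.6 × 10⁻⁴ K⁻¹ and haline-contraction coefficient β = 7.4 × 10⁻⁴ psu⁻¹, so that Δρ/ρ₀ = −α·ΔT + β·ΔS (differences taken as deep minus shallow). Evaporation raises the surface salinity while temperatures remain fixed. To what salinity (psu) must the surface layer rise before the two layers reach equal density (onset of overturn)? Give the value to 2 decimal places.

34.32 psu

Neutral buoyancy requires −α(T_deep − T_surf) + β(S_deep − S_surf′) = 0.
S_surf′ = S_deep − (α/β)·ΔT = 34.64 − (1.6 × 10⁻⁴/7.4 × 10⁻⁴)·(+1.5) = 34.3157 psu.
Increase required: 34.3157 − 33.18 = 1.1357 psu.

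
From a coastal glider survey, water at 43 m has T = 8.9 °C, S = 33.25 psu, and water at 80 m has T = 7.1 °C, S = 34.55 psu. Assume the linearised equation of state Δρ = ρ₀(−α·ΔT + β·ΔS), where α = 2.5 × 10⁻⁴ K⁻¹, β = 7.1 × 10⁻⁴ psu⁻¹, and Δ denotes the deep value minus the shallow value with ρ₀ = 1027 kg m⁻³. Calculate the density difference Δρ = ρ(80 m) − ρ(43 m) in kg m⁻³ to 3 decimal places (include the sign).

+1.410 kg m⁻³

ΔT = -1.8 K, ΔS = +1.30 psu (deep − shallow).
Δρ/ρ₀ = −(2.5 × 10⁻⁴)(-1.8) + (7.1 × 10⁻⁴)(+1.30) = 1.373 × 10⁻³.
Δρ = 1027 × (1.373 × 10⁻³) = +1.410 kg m⁻³.
Positive Δρ: denser below, stable.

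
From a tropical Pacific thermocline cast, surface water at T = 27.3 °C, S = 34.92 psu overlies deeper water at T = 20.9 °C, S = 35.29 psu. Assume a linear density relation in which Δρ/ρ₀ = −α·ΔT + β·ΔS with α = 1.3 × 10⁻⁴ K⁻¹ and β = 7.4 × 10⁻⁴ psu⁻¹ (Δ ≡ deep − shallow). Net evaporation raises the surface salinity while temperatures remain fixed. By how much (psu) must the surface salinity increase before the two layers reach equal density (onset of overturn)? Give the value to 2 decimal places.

Neutral buoyancy requires −α(T_deep − T_surf) + β(S_deep − S_surf′) = 0.
S_surf′ = S_deep − (α/β)·ΔT = 35.29 − (1.3 × 10⁻⁴/7.4 × 10⁻⁴)·(-6.4) = 36.4143 psu.
Increase required: 36.4143 − 34.92 = 1.4943 psu.

1.49 psu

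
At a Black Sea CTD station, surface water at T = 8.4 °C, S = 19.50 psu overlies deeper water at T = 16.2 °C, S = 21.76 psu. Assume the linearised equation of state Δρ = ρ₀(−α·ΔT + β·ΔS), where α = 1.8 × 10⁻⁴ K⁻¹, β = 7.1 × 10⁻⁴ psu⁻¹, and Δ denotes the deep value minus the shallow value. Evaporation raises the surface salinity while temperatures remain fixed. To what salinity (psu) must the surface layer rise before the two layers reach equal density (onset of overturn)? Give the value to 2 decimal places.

Neutral buoyancy requires −α(T_deep − T_surf) + β(S_deep − S_surf′) = 0.
S_surf′ = S_deep − (α/β)·ΔT = 21.76 − (1.8 × 10⁻⁴/7.1 × 10⁻⁴)·(+7.8) = 19.7825 psu.
Increase required: 19.7825 − 19.50 = 0.2825 psu.

19.78 psu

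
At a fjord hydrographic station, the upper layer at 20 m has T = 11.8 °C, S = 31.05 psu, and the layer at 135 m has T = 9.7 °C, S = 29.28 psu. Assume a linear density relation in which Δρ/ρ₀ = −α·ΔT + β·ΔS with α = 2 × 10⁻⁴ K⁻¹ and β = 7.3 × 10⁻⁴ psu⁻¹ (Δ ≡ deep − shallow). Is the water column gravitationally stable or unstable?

ΔT = 9.7 − 11.8 = -2.1 K and ΔS = 29.28 − 31.05 = -1.77 psu (deep − shallow).
−αΔT = 4.20 × 10⁻⁴; βΔS = -1.2921 × 10⁻³; sum Δρ/ρ₀ = -8.721 × 10⁻⁴.
Δρ/ρ₀ < 0, so Δρ < 0: deeper water is lighter → statically unstable; the column would overturn.

unstable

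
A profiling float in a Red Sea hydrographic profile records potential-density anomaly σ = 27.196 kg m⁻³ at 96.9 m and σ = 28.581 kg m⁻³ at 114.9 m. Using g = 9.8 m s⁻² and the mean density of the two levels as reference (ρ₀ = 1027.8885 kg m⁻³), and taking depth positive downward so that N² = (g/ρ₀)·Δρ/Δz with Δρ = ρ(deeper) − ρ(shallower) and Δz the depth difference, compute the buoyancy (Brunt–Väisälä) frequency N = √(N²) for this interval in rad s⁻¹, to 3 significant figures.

0.0271 rad s⁻¹

Δρ = 1028.581 − 1027.196 = 1.385 kg m⁻³ over Δz = 114.9 − 96.9 = 18 m.
N² = (9.8/1027.8885) × (1.385/18) = 7.3360 × 10⁻⁴ s⁻².
N = √(7.3360 × 10⁻⁴) = 0.027085 rad s⁻¹ ≈ 0.0271 rad s⁻¹.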